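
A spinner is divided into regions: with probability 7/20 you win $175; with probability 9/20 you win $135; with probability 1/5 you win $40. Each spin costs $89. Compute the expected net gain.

41

E[payout] = 175·7/20 + 135·9/20 + 40·1/5
 = 245/4 + 243/4 + 8
 = 130
Net = 130 - 89 = 41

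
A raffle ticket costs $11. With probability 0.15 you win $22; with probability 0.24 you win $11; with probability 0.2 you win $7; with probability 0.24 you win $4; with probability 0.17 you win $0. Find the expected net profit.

E[payout] = 22·0.15 + 11·0.24 + 7·0.2 + 4·0.24 + 0·0.17
 = 3.3 + 2.64 + 1.4 + 0.96 + 0
 = 8.3
Net = 8.3 - 11 = -2.7

-2.7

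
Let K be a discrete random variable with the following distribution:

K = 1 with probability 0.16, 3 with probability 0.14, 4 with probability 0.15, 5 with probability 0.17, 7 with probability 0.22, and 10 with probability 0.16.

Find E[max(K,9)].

9.16

E[max(K,9)] = Σ max(k,9)·P(K=k)
 = 9·0.16 + 9·0.14 + 9·0.15 + 9·0.17 + 9·0.22 + 10·0.16
 = 1.44 + 1.26 + 1.35 + 1.53 + 1.98 + 1.6
 = 9.16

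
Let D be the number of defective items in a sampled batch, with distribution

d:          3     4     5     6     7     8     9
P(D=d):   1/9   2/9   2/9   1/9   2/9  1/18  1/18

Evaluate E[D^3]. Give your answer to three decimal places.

E[D^3] = Σ d^3·P(D=d)
 = 27·1/9 + 64·2/9 + 125·2/9 + 216·1/9 + 343·2/9 + 512·1/18 + 729·1/18
 = 3 + 128/9 + 250/9 + 24 + 686/9 + 256/9 + 81/2
 = 1285/6

214.167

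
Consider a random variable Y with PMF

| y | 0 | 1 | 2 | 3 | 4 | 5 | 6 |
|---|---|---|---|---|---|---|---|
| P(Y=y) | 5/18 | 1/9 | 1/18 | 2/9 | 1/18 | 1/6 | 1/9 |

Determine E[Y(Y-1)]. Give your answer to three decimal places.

8.778

E[Y(Y-1)] = Σ y(y-1)·P(Y=y)
 = 0·5/18 + 0·1/9 + 2·1/18 + 6·2/9 + 12·1/18 + 20·1/6 + 30·1/9
 = 0 + 0 + 1/9 + 4/3 + 2/3 + 10/3 + 10/3
 = 79/9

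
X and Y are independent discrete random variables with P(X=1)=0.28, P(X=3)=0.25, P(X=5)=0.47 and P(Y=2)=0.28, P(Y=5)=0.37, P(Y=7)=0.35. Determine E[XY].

E[XY] = Σ_x Σ_y xy · P(X=x)P(Y=y)
 = 2·0.0784 + 5·0.1036 + 7·0.098 + 6·0.07 + 15·0.0925 + 21·0.0875 + 10·0.1316 + 25·0.1739 + 35·0.1645
 = 0.1568 + 0.518 + 0.686 + 0.42 + 1.3875 + 1.8375 + 1.316 + 4.3475 + 5.7575
 = 16.4268

16.4268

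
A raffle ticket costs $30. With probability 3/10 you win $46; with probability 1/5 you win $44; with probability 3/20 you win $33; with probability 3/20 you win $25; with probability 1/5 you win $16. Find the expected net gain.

4.5

E[payout] = 46·3/10 + 44·1/5 + 33·3/20 + 25·3/20 + 16·1/5
 = 69/5 + 44/5 + 99/20 + 15/4 + 16/5
 = 69/2
Net = 69/2 - 30 = 9/2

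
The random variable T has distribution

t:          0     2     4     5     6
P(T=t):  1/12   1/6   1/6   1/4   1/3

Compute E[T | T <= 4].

2.4

P(T <= 4) = 1/12 + 1/6 + 1/6 = 5/12.
E[T | T <= 4] = [0·1/12 + 2·1/6 + 4·1/6] / (5/12)
 = 1 / (5/12)
 = 12/5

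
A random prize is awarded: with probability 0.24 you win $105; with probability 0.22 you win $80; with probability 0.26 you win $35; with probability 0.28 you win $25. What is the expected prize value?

58.9

E[payout] = 105·0.24 + 80·0.22 + 35·0.26 + 25·0.28
 = 25.2 + 17.6 + 9.1 + 7
 = 58.9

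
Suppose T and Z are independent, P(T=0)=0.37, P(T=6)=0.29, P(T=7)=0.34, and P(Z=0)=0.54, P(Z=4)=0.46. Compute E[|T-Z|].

3.6416

E[|T-Z|] = Σ_t Σ_z |t-z| · P(T=t)P(Z=z)
 = 0·0.1998 + 4·0.1702 + 6·0.1566 + 2·0.1334 + 7·0.1836 + 3·0.1564
 = 0 + 0.6808 + 0.9396 + 0.2668 + 1.2852 + 0.4692
 = 3.6416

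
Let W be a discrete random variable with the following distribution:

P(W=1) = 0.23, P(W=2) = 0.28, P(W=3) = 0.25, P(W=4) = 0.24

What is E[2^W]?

E[2^W] = Σ 2^w·P(W=w)
 = 2·0.23 + 4·0.28 + 8·0.25 + 16·0.24
 = 0.46 + 1.12 + 2 + 3.84
 = 7.42

7.42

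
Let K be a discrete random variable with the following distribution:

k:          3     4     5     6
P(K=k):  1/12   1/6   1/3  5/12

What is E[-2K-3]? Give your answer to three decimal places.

-13.167

E[-2K-3] = Σ (-2k-3)·P(K=k)
 = (-9)·1/12 + (-11)·1/6 + (-13)·1/3 + (-15)·5/12
 = (-3/4) + (-11/6) + (-13/3) + (-25/4)
 = -79/6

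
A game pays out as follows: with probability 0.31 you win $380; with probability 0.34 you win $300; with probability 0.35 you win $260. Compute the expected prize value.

310.8

E[payout] = 380·0.31 + 300·0.34 + 260·0.35
 = 117.8 + 102 + 91
 = 310.8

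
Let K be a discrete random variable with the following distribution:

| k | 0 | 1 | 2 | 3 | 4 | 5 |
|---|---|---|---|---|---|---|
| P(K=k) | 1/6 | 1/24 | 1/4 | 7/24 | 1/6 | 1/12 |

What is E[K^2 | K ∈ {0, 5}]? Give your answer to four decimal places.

P(K ∈ {0, 5}) = 1/6 + 1/12 = 1/4.
E[K^2 | K ∈ {0, 5}] = [0·1/6 + 25·1/12] / (1/4)
 = 25/12 / (1/4)
 = 25/3

8.3333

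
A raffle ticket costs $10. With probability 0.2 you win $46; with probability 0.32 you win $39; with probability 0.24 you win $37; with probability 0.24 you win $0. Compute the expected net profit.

E[payout] = 46·0.2 + 39·0.32 + 37·0.24 + 0·0.24
 = 9.2 + 12.48 + 8.88 + 0
 = 30.56
Net = 30.56 - 10 = 20.56

20.56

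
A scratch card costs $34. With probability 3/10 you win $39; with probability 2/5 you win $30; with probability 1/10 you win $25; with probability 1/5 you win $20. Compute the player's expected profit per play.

E[payout] = 39·3/10 + 30·2/5 + 25·1/10 + 20·1/5
 = 117/10 + 12 + 5/2 + 4
 = 151/5
Net = 151/5 - 34 = -19/5

-3.8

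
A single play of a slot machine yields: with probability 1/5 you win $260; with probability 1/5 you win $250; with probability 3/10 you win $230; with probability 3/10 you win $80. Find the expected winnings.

E[payout] = 260·1/5 + 250·1/5 + 230·3/10 + 80·3/10
 = 52 + 50 + 69 + 24
 = 195

195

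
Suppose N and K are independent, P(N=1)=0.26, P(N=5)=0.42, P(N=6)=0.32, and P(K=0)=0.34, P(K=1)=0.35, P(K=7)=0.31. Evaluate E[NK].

E[NK] = Σ_n Σ_k nk · P(N=n)P(K=k)
 = 0·0.0884 + 1·0.091 + 7·0.0806 + 0·0.1428 + 5·0.147 + 35·0.1302 + 0·0.1088 + 6·0.112 + 42·0.0992
 = 0 + 0.091 + 0.5642 + 0 + 0.735 + 4.557 + 0 + 0.672 + 4.1664
 = 10.7856

10.7856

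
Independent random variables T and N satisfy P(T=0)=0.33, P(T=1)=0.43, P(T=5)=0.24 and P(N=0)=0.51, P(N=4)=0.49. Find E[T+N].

E[T+N] = Σ_t Σ_n (t+n) · P(T=t)P(N=n)
 = 0·0.1683 + 4·0.1617 + 1·0.2193 + 5·0.2107 + 5·0.1224 + 9·0.1176
 = 0 + 0.6468 + 0.2193 + 1.0535 + 0.612 + 1.0584
 = 3.59

3.59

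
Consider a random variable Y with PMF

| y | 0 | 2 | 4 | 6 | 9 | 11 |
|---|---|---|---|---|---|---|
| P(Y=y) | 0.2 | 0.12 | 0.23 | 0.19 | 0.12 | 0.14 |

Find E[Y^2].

37.66

E[Y^2] = Σ y^2·P(Y=y)
 = 0·0.2 + 4·0.12 + 16·0.23 + 36·0.19 + 81·0.12 + 121·0.14
 = 0 + 0.48 + 3.68 + 6.84 + 9.72 + 16.94
 = 37.66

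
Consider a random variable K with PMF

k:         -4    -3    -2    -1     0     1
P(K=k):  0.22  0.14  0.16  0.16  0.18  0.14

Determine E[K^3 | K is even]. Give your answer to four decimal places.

-27.4286

P(K is even) = 0.22 + 0.16 + 0.18 = 0.56.
E[K^3 | K is even] = [(-64)·0.22 + (-8)·0.16 + 0·0.18] / 0.56
 = -15.36 / 0.56
 = -192/7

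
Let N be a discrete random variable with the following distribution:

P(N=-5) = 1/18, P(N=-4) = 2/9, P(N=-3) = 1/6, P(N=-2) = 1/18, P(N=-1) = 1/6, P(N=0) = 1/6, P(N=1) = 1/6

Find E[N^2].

7

E[N^2] = Σ n^2·P(N=n)
 = 25·1/18 + 16·2/9 + 9·1/6 + 4·1/18 + 1·1/6 + 0·1/6 + 1·1/6
 = 25/18 + 32/9 + 3/2 + 2/9 + 1/6 + 0 + 1/6
 = 7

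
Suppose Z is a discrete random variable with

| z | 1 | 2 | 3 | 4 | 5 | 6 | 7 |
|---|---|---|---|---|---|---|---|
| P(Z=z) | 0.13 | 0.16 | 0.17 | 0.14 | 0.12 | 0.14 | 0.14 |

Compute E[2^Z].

E[2^Z] = Σ 2^z·P(Z=z)
 = 2·0.13 + 4·0.16 + 8·0.17 + 16·0.14 + 32·0.12 + 64·0.14 + 128·0.14
 = 0.26 + 0.64 + 1.36 + 2.24 + 3.84 + 8.96 + 17.92
 = 35.22

35.22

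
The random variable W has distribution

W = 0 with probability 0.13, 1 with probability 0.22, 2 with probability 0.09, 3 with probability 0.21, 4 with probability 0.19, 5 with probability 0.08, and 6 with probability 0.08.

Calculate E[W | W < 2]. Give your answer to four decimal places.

0.6286

P(W < 2) = 0.13 + 0.22 = 0.35.
E[W | W < 2] = [0·0.13 + 1·0.22] / 0.35
 = 0.22 / 0.35
 = 22/35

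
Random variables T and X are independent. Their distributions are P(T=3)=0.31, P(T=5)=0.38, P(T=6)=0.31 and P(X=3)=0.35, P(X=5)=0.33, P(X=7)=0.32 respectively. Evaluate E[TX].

E[TX] = Σ_t Σ_x tx · P(T=t)P(X=x)
 = 9·0.1085 + 15·0.1023 + 21·0.0992 + 15·0.133 + 25·0.1254 + 35·0.1216 + 18·0.1085 + 30·0.1023 + 42·0.0992
 = 0.9765 + 1.5345 + 2.0832 + 1.995 + 3.135 + 4.256 + 1.953 + 3.069 + 4.1664
 = 23.1686

23.1686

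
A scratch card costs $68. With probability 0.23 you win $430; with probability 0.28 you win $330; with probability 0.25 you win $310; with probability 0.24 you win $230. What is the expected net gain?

256

E[payout] = 430·0.23 + 330·0.28 + 310·0.25 + 230·0.24
 = 98.9 + 92.4 + 77.5 + 55.2
 = 324
Net = 324 - 68 = 256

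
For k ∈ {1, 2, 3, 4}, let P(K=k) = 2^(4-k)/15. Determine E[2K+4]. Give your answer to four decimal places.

E[2K+4] = Σ (2k+4)·P(K=k)
 = 6·8/15 + 8·4/15 + 10·2/15 + 12·1/15
 = 16/5 + 32/15 + 4/3 + 4/5
 = 112/15

7.4667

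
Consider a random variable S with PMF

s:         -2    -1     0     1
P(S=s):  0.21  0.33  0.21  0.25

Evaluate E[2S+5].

E[2S+5] = Σ (2s+5)·P(S=s)
 = 1·0.21 + 3·0.33 + 5·0.21 + 7·0.25
 = 0.21 + 0.99 + 1.05 + 1.75
 = 4

4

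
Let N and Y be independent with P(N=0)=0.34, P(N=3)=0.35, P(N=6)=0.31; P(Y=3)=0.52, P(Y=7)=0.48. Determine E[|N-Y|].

E[|N-Y|] = Σ_n Σ_y |n-y| · P(N=n)P(Y=y)
 = 3·0.1768 + 7·0.1632 + 0·0.182 + 4·0.168 + 3·0.1612 + 1·0.1488
 = 0.5304 + 1.1424 + 0 + 0.672 + 0.4836 + 0.1488
 = 2.9772

2.9772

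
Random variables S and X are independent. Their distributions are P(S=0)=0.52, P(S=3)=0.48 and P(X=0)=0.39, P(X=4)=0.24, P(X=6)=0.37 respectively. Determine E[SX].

4.5792

E[SX] = Σ_s Σ_x sx · P(S=s)P(X=x)
 = 0·0.2028 + 0·0.1248 + 0·0.1924 + 0·0.1872 + 12·0.1152 + 18·0.1776
 = 0 + 0 + 0 + 0 + 1.3824 + 3.1968
 = 4.5792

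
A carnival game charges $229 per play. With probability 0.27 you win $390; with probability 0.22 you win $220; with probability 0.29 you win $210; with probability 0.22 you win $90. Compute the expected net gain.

E[payout] = 390·0.27 + 220·0.22 + 210·0.29 + 90·0.22
 = 105.3 + 48.4 + 60.9 + 19.8
 = 234.4
Net = 234.4 - 229 = 5.4

5.4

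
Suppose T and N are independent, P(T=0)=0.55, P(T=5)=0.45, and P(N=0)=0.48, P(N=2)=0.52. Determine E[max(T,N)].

2.822

E[max(T,N)] = Σ_t Σ_n max(t,n) · P(T=t)P(N=n)
 = 0·0.264 + 2·0.286 + 5·0.216 + 5·0.234
 = 0 + 0.572 + 1.08 + 1.17
 = 2.822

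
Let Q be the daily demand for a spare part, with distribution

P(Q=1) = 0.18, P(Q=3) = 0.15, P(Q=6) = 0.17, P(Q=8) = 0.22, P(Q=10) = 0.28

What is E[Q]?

6.21

E[Q] = Σ q·P(Q=q)
 = 1·0.18 + 3·0.15 + 6·0.17 + 8·0.22 + 10·0.28
 = 0.18 + 0.45 + 1.02 + 1.76 + 2.8
 = 6.21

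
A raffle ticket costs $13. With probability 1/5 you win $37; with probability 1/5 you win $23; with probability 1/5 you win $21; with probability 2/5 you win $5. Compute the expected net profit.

5.2

E[payout] = 37·1/5 + 23·1/5 + 21·1/5 + 5·2/5
 = 37/5 + 23/5 + 21/5 + 2
 = 91/5
Net = 91/5 - 13 = 26/5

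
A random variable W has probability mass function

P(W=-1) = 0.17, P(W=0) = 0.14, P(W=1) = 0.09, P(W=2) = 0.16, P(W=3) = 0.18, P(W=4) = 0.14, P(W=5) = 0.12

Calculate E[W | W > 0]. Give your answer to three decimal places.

P(W > 0) = 0.09 + 0.16 + 0.18 + 0.14 + 0.12 = 0.69.
E[W | W > 0] = [1·0.09 + 2·0.16 + 3·0.18 + 4·0.14 + 5·0.12] / 0.69
 = 2.11 / 0.69
 = 211/69

3.058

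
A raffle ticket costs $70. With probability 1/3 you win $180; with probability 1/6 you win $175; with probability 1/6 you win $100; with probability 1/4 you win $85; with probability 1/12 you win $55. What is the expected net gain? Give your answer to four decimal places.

61.6667

E[payout] = 180·1/3 + 175·1/6 + 100·1/6 + 85·1/4 + 55·1/12
 = 60 + 175/6 + 50/3 + 85/4 + 55/12
 = 395/3
Net = 395/3 - 70 = 185/3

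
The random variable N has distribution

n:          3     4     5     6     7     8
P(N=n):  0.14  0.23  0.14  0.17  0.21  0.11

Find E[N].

5.41

E[N] = Σ n·P(N=n)
 = 3·0.14 + 4·0.23 + 5·0.14 + 6·0.17 + 7·0.21 + 8·0.11
 = 0.42 + 0.92 + 0.7 + 1.02 + 1.47 + 0.88
 = 5.41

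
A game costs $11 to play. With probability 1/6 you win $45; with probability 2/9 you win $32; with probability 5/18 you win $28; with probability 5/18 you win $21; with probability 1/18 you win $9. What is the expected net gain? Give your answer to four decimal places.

E[payout] = 45·1/6 + 32·2/9 + 28·5/18 + 21·5/18 + 9·1/18
 = 15/2 + 64/9 + 70/9 + 35/6 + 1/2
 = 517/18
Net = 517/18 - 11 = 319/18

17.7222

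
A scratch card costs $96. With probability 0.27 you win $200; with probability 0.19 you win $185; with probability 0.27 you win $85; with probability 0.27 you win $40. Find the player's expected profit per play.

E[payout] = 200·0.27 + 185·0.19 + 85·0.27 + 40·0.27
 = 54 + 35.15 + 22.95 + 10.8
 = 122.9
Net = 122.9 - 96 = 26.9

26.9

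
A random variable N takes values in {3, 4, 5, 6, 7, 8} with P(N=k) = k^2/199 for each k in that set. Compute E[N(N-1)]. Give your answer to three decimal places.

E[N(N-1)] = Σ n(n-1)·P(N=n)
 = 6·9/199 + 12·16/199 + 20·25/199 + 30·36/199 + 42·49/199 + 56·64/199
 = 54/199 + 192/199 + 500/199 + 1080/199 + 2058/199 + 3584/199
 = 7468/199

37.528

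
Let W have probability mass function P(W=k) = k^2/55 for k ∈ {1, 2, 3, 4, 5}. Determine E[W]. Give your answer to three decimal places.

E[W] = Σ w·P(W=w)
 = 1·1/55 + 2·4/55 + 3·9/55 + 4·16/55 + 5·5/11
 = 1/55 + 8/55 + 27/55 + 64/55 + 25/11
 = 45/11

4.091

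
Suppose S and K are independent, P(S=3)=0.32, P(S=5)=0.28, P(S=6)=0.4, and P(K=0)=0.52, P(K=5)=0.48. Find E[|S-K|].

2.9744

E[|S-K|] = Σ_s Σ_k |s-k| · P(S=s)P(K=k)
 = 3·0.1664 + 2·0.1536 + 5·0.1456 + 0·0.1344 + 6·0.208 + 1·0.192
 = 0.4992 + 0.3072 + 0.728 + 0 + 1.248 + 0.192
 = 2.9744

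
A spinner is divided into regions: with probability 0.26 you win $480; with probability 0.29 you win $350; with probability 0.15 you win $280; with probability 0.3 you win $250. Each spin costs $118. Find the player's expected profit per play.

225.3

E[payout] = 480·0.26 + 350·0.29 + 280·0.15 + 250·0.3
 = 124.8 + 101.5 + 42 + 75
 = 343.3
Net = 343.3 - 118 = 225.3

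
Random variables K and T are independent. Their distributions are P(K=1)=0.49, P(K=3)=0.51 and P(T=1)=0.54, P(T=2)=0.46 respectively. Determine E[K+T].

3.48

E[K+T] = Σ_k Σ_t (k+t) · P(K=k)P(T=t)
 = 2·0.2646 + 3·0.2254 + 4·0.2754 + 5·0.2346
 = 0.5292 + 0.6762 + 1.1016 + 1.173
 = 3.48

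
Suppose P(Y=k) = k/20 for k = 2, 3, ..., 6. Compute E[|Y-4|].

1.2

E[|Y-4|] = Σ |y-4|·P(Y=y)
 = 2·1/10 + 1·3/20 + 0·1/5 + 1·1/4 + 2·3/10
 = 1/5 + 3/20 + 0 + 1/4 + 3/5
 = 6/5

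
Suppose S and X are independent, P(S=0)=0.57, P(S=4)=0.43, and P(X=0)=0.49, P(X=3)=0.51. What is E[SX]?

2.6316

E[SX] = Σ_s Σ_x sx · P(S=s)P(X=x)
 = 0·0.2793 + 0·0.2907 + 0·0.2107 + 12·0.2193
 = 0 + 0 + 0 + 2.6316
 = 2.6316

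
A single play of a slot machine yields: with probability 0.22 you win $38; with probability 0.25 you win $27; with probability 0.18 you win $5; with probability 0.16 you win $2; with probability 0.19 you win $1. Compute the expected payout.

16.52

E[payout] = 38·0.22 + 27·0.25 + 5·0.18 + 2·0.16 + 1·0.19
 = 8.36 + 6.75 + 0.9 + 0.32 + 0.19
 = 16.52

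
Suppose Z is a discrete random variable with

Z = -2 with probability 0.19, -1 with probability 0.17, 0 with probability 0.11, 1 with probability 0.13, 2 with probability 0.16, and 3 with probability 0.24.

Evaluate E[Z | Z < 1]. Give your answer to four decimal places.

-1.1702

P(Z < 1) = 0.19 + 0.17 + 0.11 = 0.47.
E[Z | Z < 1] = [(-2)·0.19 + (-1)·0.17 + 0·0.11] / 0.47
 = -0.55 / 0.47
 = -55/47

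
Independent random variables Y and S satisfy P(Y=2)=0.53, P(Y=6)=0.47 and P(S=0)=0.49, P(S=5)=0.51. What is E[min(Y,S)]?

1.7391

E[min(Y,S)] = Σ_y Σ_s min(y,s) · P(Y=y)P(S=s)
 = 0·0.2597 + 2·0.2703 + 0·0.2303 + 5·0.2397
 = 0 + 0.5406 + 0 + 1.1985
 = 1.7391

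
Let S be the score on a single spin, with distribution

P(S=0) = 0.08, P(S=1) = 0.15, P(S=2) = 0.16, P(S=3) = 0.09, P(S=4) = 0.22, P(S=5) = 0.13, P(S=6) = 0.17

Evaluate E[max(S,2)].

E[max(S,2)] = Σ max(s,2)·P(S=s)
 = 2·0.08 + 2·0.15 + 2·0.16 + 3·0.09 + 4·0.22 + 5·0.13 + 6·0.17
 = 0.16 + 0.3 + 0.32 + 0.27 + 0.88 + 0.65 + 1.02
 = 3.6

3.6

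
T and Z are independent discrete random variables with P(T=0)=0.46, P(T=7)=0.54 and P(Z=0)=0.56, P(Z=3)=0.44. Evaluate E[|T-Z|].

3.6744

E[|T-Z|] = Σ_t Σ_z |t-z| · P(T=t)P(Z=z)
 = 0·0.2576 + 3·0.2024 + 7·0.3024 + 4·0.2376
 = 0 + 0.6072 + 2.1168 + 0.9504
 = 3.6744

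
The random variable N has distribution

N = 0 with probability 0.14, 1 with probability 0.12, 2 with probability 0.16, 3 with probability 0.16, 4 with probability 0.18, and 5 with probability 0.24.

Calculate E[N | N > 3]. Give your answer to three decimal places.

P(N > 3) = 0.18 + 0.24 = 0.42.
E[N | N > 3] = [4·0.18 + 5·0.24] / 0.42
 = 1.92 / 0.42
 = 32/7

4.571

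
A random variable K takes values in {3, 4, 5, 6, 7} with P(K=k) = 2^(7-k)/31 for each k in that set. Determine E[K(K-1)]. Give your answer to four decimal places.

E[K(K-1)] = Σ k(k-1)·P(K=k)
 = 6·16/31 + 12·8/31 + 20·4/31 + 30·2/31 + 42·1/31
 = 96/31 + 96/31 + 80/31 + 60/31 + 42/31
 = 374/31

12.0645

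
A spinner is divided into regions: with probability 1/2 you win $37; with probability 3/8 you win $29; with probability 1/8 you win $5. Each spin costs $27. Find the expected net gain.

E[payout] = 37·1/2 + 29·3/8 + 5·1/8
 = 37/2 + 87/8 + 5/8
 = 30
Net = 30 - 27 = 3

3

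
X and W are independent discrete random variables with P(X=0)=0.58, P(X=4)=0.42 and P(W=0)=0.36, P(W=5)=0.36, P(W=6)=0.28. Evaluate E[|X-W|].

3.0096

E[|X-W|] = Σ_x Σ_w |x-w| · P(X=x)P(W=w)
 = 0·0.2088 + 5·0.2088 + 6·0.1624 + 4·0.1512 + 1·0.1512 + 2·0.1176
 = 0 + 1.044 + 0.9744 + 0.6048 + 0.1512 + 0.2352
 = 3.0096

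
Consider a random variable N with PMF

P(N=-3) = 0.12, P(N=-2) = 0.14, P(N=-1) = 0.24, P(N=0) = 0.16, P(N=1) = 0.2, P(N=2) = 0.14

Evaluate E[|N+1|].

1.36

E[|N+1|] = Σ |n+1|·P(N=n)
 = 2·0.12 + 1·0.14 + 0·0.24 + 1·0.16 + 2·0.2 + 3·0.14
 = 0.24 + 0.14 + 0 + 0.16 + 0.4 + 0.42
 = 1.36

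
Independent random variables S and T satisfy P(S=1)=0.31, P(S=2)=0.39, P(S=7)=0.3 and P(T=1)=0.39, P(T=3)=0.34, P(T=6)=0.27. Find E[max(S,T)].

E[max(S,T)] = Σ_s Σ_t max(s,t) · P(S=s)P(T=t)
 = 1·0.1209 + 3·0.1054 + 6·0.0837 + 2·0.1521 + 3·0.1326 + 6·0.1053 + 7·0.117 + 7·0.102 + 7·0.081
 = 0.1209 + 0.3162 + 0.5022 + 0.3042 + 0.3978 + 0.6318 + 0.819 + 0.714 + 0.567
 = 4.3731

4.3731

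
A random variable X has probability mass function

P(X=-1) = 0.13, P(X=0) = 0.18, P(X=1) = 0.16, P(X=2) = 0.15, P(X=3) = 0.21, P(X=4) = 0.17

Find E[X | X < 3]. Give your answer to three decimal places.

0.532

P(X < 3) = 0.13 + 0.18 + 0.16 + 0.15 = 0.62.
E[X | X < 3] = [(-1)·0.13 + 0·0.18 + 1·0.16 + 2·0.15] / 0.62
 = 0.33 / 0.62
 = 33/62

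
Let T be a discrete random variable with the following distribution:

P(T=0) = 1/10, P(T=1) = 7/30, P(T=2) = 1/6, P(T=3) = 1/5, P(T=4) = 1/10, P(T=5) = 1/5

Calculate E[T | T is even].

P(T is even) = 1/10 + 1/6 + 1/10 = 11/30.
E[T | T is even] = [0·1/10 + 2·1/6 + 4·1/10] / (11/30)
 = 11/15 / (11/30)
 = 2

2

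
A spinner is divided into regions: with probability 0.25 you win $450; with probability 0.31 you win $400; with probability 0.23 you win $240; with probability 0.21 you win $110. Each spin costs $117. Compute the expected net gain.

E[payout] = 450·0.25 + 400·0.31 + 240·0.23 + 110·0.21
 = 112.5 + 124 + 55.2 + 23.1
 = 314.8
Net = 314.8 - 117 = 197.8

197.8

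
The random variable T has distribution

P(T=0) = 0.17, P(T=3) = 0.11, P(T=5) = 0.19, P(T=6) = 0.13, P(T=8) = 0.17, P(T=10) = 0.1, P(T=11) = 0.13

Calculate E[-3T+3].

-14.55

E[-3T+3] = Σ (-3t+3)·P(T=t)
 = 3·0.17 + (-6)·0.11 + (-12)·0.19 + (-15)·0.13 + (-21)·0.17 + (-27)·0.1 + (-30)·0.13
 = 0.51 + (-0.66) + (-2.28) + (-1.95) + (-3.57) + (-2.7) + (-3.9)
 = -14.55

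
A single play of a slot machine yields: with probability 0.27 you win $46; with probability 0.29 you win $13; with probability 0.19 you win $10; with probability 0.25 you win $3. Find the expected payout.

18.84

E[payout] = 46·0.27 + 13·0.29 + 10·0.19 + 3·0.25
 = 12.42 + 3.77 + 1.9 + 0.75
 = 18.84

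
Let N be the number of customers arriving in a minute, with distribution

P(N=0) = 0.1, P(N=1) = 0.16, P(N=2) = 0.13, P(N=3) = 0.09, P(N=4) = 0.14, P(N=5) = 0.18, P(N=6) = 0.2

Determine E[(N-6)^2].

11.23

E[(N-6)^2] = Σ (n-6)^2·P(N=n)
 = 36·0.1 + 25·0.16 + 16·0.13 + 9·0.09 + 4·0.14 + 1·0.18 + 0·0.2
 = 3.6 + 4 + 2.08 + 0.81 + 0.56 + 0.18 + 0
 = 11.23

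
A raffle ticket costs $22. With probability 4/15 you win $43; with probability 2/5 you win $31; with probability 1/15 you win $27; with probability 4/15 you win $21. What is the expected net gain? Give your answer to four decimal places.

9.2667

E[payout] = 43·4/15 + 31·2/5 + 27·1/15 + 21·4/15
 = 172/15 + 62/5 + 9/5 + 28/5
 = 469/15
Net = 469/15 - 22 = 139/15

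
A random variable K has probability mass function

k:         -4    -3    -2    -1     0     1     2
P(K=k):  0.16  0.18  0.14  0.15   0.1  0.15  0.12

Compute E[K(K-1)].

6.74

E[K(K-1)] = Σ k(k-1)·P(K=k)
 = 20·0.16 + 12·0.18 + 6·0.14 + 2·0.15 + 0·0.1 + 0·0.15 + 2·0.12
 = 3.2 + 2.16 + 0.84 + 0.3 + 0 + 0 + 0.24
 = 6.74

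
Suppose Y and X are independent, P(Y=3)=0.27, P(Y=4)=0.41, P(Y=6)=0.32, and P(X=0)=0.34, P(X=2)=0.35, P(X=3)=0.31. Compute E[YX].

7.1231

E[YX] = Σ_y Σ_x yx · P(Y=y)P(X=x)
 = 0·0.0918 + 6·0.0945 + 9·0.0837 + 0·0.1394 + 8·0.1435 + 12·0.1271 + 0·0.1088 + 12·0.112 + 18·0.0992
 = 0 + 0.567 + 0.7533 + 0 + 1.148 + 1.5252 + 0 + 1.344 + 1.7856
 = 7.1231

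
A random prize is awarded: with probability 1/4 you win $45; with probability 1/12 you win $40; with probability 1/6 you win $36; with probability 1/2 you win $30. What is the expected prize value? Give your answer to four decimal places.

E[payout] = 45·1/4 + 40·1/12 + 36·1/6 + 30·1/2
 = 45/4 + 10/3 + 6 + 15
 = 427/12

35.5833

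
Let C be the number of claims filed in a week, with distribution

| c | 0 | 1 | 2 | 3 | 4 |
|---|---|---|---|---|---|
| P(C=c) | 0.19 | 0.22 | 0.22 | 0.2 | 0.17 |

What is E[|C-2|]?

E[|C-2|] = Σ |c-2|·P(C=c)
 = 2·0.19 + 1·0.22 + 0·0.22 + 1·0.2 + 2·0.17
 = 0.38 + 0.22 + 0 + 0.2 + 0.34
 = 1.14

1.14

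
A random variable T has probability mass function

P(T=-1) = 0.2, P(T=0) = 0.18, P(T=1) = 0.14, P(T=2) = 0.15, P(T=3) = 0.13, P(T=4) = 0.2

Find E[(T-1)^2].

E[(T-1)^2] = Σ (t-1)^2·P(T=t)
 = 4·0.2 + 1·0.18 + 0·0.14 + 1·0.15 + 4·0.13 + 9·0.2
 = 0.8 + 0.18 + 0 + 0.15 + 0.52 + 1.8
 = 3.45

3.45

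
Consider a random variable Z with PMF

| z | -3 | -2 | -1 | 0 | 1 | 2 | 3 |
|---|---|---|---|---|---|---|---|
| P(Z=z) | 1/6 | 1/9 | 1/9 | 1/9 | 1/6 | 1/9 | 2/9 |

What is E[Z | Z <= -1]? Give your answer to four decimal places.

-2.1429

P(Z <= -1) = 1/6 + 1/9 + 1/9 = 7/18.
E[Z | Z <= -1] = [(-3)·1/6 + (-2)·1/9 + (-1)·1/9] / (7/18)
 = -5/6 / (7/18)
 = -15/7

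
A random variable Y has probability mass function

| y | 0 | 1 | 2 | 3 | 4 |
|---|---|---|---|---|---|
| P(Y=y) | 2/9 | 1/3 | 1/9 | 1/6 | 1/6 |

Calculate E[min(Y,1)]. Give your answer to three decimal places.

0.778

E[min(Y,1)] = Σ min(y,1)·P(Y=y)
 = 0·2/9 + 1·1/3 + 1·1/9 + 1·1/6 + 1·1/6
 = 0 + 1/3 + 1/9 + 1/6 + 1/6
 = 7/9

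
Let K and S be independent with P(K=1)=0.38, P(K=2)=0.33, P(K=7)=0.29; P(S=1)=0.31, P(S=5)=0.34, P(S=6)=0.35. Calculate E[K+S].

E[K+S] = Σ_k Σ_s (k+s) · P(K=k)P(S=s)
 = 2·0.1178 + 6·0.1292 + 7·0.133 + 3·0.1023 + 7·0.1122 + 8·0.1155 + 8·0.0899 + 12·0.0986 + 13·0.1015
 = 0.2356 + 0.7752 + 0.931 + 0.3069 + 0.7854 + 0.924 + 0.7192 + 1.1832 + 1.3195
 = 7.18

7.18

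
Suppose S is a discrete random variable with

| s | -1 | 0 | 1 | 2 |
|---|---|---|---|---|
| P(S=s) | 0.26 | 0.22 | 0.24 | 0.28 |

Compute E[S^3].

2.22

E[S^3] = Σ s^3·P(S=s)
 = (-1)·0.26 + 0·0.22 + 1·0.24 + 8·0.28
 = (-0.26) + 0 + 0.24 + 2.24
 = 2.22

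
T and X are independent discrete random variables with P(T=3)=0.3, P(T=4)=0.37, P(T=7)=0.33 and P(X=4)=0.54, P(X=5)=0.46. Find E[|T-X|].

E[|T-X|] = Σ_t Σ_x |t-x| · P(T=t)P(X=x)
 = 1·0.162 + 2·0.138 + 0·0.1998 + 1·0.1702 + 3·0.1782 + 2·0.1518
 = 0.162 + 0.276 + 0 + 0.1702 + 0.5346 + 0.3036
 = 1.4464

1.4464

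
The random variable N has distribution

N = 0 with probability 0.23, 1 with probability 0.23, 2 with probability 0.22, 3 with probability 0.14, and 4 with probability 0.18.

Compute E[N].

1.81

E[N] = Σ n·P(N=n)
 = 0·0.23 + 1·0.23 + 2·0.22 + 3·0.14 + 4·0.18
 = 0 + 0.23 + 0.44 + 0.42 + 0.72
 = 1.81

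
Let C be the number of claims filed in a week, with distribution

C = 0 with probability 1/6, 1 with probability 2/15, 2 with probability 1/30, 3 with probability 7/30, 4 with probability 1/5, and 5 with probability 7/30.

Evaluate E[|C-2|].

1.8

E[|C-2|] = Σ |c-2|·P(C=c)
 = 2·1/6 + 1·2/15 + 0·1/30 + 1·7/30 + 2·1/5 + 3·7/30
 = 1/3 + 2/15 + 0 + 7/30 + 2/5 + 7/10
 = 9/5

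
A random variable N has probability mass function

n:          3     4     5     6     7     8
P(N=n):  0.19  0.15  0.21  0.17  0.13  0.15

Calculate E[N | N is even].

P(N is even) = 0.15 + 0.17 + 0.15 = 0.47.
E[N | N is even] = [4·0.15 + 6·0.17 + 8·0.15] / 0.47
 = 2.82 / 0.47
 = 6

6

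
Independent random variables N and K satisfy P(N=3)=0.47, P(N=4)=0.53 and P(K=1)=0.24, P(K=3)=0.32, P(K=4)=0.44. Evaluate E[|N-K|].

E[|N-K|] = Σ_n Σ_k |n-k| · P(N=n)P(K=k)
 = 2·0.1128 + 0·0.1504 + 1·0.2068 + 3·0.1272 + 1·0.1696 + 0·0.2332
 = 0.2256 + 0 + 0.2068 + 0.3816 + 0.1696 + 0
 = 0.9836

0.9836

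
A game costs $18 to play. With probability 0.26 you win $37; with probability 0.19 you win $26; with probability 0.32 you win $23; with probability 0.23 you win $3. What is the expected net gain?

E[payout] = 37·0.26 + 26·0.19 + 23·0.32 + 3·0.23
 = 9.62 + 4.94 + 7.36 + 0.69
 = 22.61
Net = 22.61 - 18 = 4.61

4.61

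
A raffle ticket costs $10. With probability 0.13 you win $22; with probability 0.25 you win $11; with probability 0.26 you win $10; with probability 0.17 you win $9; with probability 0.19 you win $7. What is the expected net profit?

1.07

E[payout] = 22·0.13 + 11·0.25 + 10·0.26 + 9·0.17 + 7·0.19
 = 2.86 + 2.75 + 2.6 + 1.53 + 1.33
 = 11.07
Net = 11.07 - 10 = 1.07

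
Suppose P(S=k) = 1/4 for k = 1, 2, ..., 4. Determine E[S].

2.5

E[S] = Σ s·P(S=s)
 = 1·1/4 + 2·1/4 + 3·1/4 + 4·1/4
 = 1/4 + 1/2 + 3/4 + 1
 = 5/2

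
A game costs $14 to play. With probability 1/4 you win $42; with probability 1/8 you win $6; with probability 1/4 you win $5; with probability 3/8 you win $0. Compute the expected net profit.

-1.5

E[payout] = 42·1/4 + 6·1/8 + 5·1/4 + 0·3/8
 = 21/2 + 3/4 + 5/4 + 0
 = 25/2
Net = 25/2 - 14 = -3/2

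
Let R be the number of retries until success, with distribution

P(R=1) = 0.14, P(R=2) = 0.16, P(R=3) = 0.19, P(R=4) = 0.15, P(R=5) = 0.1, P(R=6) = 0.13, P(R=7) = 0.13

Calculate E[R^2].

18.44

E[R^2] = Σ r^2·P(R=r)
 = 1·0.14 + 4·0.16 + 9·0.19 + 16·0.15 + 25·0.1 + 36·0.13 + 49·0.13
 = 0.14 + 0.64 + 1.71 + 2.4 + 2.5 + 4.68 + 6.37
 = 18.44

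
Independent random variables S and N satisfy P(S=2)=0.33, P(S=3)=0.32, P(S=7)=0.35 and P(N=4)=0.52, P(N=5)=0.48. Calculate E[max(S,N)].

5.362

E[max(S,N)] = Σ_s Σ_n max(s,n) · P(S=s)P(N=n)
 = 4·0.1716 + 5·0.1584 + 4·0.1664 + 5·0.1536 + 7·0.182 + 7·0.168
 = 0.6864 + 0.792 + 0.6656 + 0.768 + 1.274 + 1.176
 = 5.362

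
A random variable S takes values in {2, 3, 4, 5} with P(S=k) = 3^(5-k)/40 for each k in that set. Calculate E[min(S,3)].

2.325

E[min(S,3)] = Σ min(s,3)·P(S=s)
 = 2·27/40 + 3·9/40 + 3·3/40 + 3·1/40
 = 27/20 + 27/40 + 9/40 + 3/40
 = 93/40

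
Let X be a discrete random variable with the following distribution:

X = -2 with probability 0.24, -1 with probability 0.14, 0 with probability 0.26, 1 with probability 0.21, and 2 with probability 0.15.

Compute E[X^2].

E[X^2] = Σ x^2·P(X=x)
 = 4·0.24 + 1·0.14 + 0·0.26 + 1·0.21 + 4·0.15
 = 0.96 + 0.14 + 0 + 0.21 + 0.6
 = 1.91

1.91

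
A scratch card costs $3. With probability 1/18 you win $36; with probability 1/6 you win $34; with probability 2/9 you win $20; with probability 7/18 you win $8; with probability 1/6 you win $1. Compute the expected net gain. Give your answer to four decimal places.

E[payout] = 36·1/18 + 34·1/6 + 20·2/9 + 8·7/18 + 1·1/6
 = 2 + 17/3 + 40/9 + 28/9 + 1/6
 = 277/18
Net = 277/18 - 3 = 223/18

12.3889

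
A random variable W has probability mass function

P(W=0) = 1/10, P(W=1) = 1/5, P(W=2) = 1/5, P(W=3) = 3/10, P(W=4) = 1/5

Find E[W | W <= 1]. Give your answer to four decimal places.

0.6667

P(W <= 1) = 1/10 + 1/5 = 3/10.
E[W | W <= 1] = [0·1/10 + 1·1/5] / (3/10)
 = 1/5 / (3/10)
 = 2/3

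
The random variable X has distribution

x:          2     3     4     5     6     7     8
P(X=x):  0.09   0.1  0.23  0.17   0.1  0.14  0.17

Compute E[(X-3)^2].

8.39

E[(X-3)^2] = Σ (x-3)^2·P(X=x)
 = 1·0.09 + 0·0.1 + 1·0.23 + 4·0.17 + 9·0.1 + 16·0.14 + 25·0.17
 = 0.09 + 0 + 0.23 + 0.68 + 0.9 + 2.24 + 4.25
 = 8.39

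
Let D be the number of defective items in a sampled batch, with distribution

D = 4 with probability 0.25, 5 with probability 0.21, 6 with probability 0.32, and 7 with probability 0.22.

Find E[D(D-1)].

E[D(D-1)] = Σ d(d-1)·P(D=d)
 = 12·0.25 + 20·0.21 + 30·0.32 + 42·0.22
 = 3 + 4.2 + 9.6 + 9.24
 = 26.04

26.04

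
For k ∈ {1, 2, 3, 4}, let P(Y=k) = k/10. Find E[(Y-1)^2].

5

E[(Y-1)^2] = Σ (y-1)^2·P(Y=y)
 = 0·1/10 + 1·1/5 + 4·3/10 + 9·2/5
 = 0 + 1/5 + 6/5 + 18/5
 = 5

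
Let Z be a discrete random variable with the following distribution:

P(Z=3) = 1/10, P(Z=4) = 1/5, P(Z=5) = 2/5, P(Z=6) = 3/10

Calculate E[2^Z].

E[2^Z] = Σ 2^z·P(Z=z)
 = 8·1/10 + 16·1/5 + 32·2/5 + 64·3/10
 = 4/5 + 16/5 + 64/5 + 96/5
 = 36

36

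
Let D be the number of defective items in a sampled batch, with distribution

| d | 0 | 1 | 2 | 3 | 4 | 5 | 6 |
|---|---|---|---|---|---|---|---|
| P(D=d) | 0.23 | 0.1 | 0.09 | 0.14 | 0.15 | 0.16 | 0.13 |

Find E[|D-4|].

1.96

E[|D-4|] = Σ |d-4|·P(D=d)
 = 4·0.23 + 3·0.1 + 2·0.09 + 1·0.14 + 0·0.15 + 1·0.16 + 2·0.13
 = 0.92 + 0.3 + 0.18 + 0.14 + 0 + 0.16 + 0.26
 = 1.96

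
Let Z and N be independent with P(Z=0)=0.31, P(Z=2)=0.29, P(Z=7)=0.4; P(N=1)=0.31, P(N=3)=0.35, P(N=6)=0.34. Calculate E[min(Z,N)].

1.8501

E[min(Z,N)] = Σ_z Σ_n min(z,n) · P(Z=z)P(N=n)
 = 0·0.0961 + 0·0.1085 + 0·0.1054 + 1·0.0899 + 2·0.1015 + 2·0.0986 + 1·0.124 + 3·0.14 + 6·0.136
 = 0 + 0 + 0 + 0.0899 + 0.203 + 0.1972 + 0.124 + 0.42 + 0.816
 = 1.8501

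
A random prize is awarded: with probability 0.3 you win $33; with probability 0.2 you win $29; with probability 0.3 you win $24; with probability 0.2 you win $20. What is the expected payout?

E[payout] = 33·0.3 + 29·0.2 + 24·0.3 + 20·0.2
 = 9.9 + 5.8 + 7.2 + 4
 = 26.9

26.9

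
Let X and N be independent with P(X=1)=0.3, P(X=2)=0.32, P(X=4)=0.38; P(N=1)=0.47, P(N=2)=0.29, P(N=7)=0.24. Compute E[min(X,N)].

E[min(X,N)] = Σ_x Σ_n min(x,n) · P(X=x)P(N=n)
 = 1·0.141 + 1·0.087 + 1·0.072 + 1·0.1504 + 2·0.0928 + 2·0.0768 + 1·0.1786 + 2·0.1102 + 4·0.0912
 = 0.141 + 0.087 + 0.072 + 0.1504 + 0.1856 + 0.1536 + 0.1786 + 0.2204 + 0.3648
 = 1.5534

1.5534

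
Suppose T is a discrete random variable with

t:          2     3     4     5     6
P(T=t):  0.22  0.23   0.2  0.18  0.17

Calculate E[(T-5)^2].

E[(T-5)^2] = Σ (t-5)^2·P(T=t)
 = 9·0.22 + 4·0.23 + 1·0.2 + 0·0.18 + 1·0.17
 = 1.98 + 0.92 + 0.2 + 0 + 0.17
 = 3.27

3.27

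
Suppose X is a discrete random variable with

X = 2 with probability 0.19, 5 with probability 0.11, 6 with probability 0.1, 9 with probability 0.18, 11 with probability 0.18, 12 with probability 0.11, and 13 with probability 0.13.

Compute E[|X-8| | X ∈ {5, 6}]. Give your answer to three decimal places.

2.524

P(X ∈ {5, 6}) = 0.11 + 0.1 = 0.21.
E[|X-8| | X ∈ {5, 6}] = [3·0.11 + 2·0.1] / 0.21
 = 0.53 / 0.21
 = 53/21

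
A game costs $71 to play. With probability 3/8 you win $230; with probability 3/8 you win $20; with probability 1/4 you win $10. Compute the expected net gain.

E[payout] = 230·3/8 + 20·3/8 + 10·1/4
 = 345/4 + 15/2 + 5/2
 = 385/4
Net = 385/4 - 71 = 101/4

25.25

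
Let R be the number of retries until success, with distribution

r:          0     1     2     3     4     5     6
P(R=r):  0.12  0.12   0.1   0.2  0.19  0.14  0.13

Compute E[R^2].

E[R^2] = Σ r^2·P(R=r)
 = 0·0.12 + 1·0.12 + 4·0.1 + 9·0.2 + 16·0.19 + 25·0.14 + 36·0.13
 = 0 + 0.12 + 0.4 + 1.8 + 3.04 + 3.5 + 4.68
 = 13.54

13.54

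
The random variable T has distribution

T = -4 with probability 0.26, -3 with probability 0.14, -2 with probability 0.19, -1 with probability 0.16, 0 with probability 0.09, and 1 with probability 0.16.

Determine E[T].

-1.84

E[T] = Σ t·P(T=t)
 = (-4)·0.26 + (-3)·0.14 + (-2)·0.19 + (-1)·0.16 + 0·0.09 + 1·0.16
 = (-1.04) + (-0.42) + (-0.38) + (-0.16) + 0 + 0.16
 = -1.84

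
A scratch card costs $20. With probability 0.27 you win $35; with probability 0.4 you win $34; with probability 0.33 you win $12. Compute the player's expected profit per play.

7.01

E[payout] = 35·0.27 + 34·0.4 + 12·0.33
 = 9.45 + 13.6 + 3.96
 = 27.01
Net = 27.01 - 20 = 7.01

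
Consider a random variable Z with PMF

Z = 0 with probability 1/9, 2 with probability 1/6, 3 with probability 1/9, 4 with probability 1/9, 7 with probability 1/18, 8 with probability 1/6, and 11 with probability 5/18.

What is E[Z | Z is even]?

P(Z is even) = 1/9 + 1/6 + 1/9 + 1/6 = 5/9.
E[Z | Z is even] = [0·1/9 + 2·1/6 + 4·1/9 + 8·1/6] / (5/9)
 = 19/9 / (5/9)
 = 19/5

3.8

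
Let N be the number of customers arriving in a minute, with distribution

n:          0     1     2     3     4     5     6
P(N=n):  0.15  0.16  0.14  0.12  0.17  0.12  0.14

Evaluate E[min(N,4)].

E[min(N,4)] = Σ min(n,4)·P(N=n)
 = 0·0.15 + 1·0.16 + 2·0.14 + 3·0.12 + 4·0.17 + 4·0.12 + 4·0.14
 = 0 + 0.16 + 0.28 + 0.36 + 0.68 + 0.48 + 0.56
 = 2.52

2.52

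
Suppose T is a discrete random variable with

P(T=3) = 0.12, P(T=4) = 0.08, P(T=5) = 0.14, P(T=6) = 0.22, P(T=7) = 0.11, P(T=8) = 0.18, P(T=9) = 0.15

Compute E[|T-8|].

E[|T-8|] = Σ |t-8|·P(T=t)
 = 5·0.12 + 4·0.08 + 3·0.14 + 2·0.22 + 1·0.11 + 0·0.18 + 1·0.15
 = 0.6 + 0.32 + 0.42 + 0.44 + 0.11 + 0 + 0.15
 = 2.04

2.04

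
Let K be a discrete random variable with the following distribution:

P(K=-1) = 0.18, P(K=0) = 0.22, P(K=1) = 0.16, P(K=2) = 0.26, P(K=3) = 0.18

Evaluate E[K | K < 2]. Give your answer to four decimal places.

-0.0357

P(K < 2) = 0.18 + 0.22 + 0.16 = 0.56.
E[K | K < 2] = [(-1)·0.18 + 0·0.22 + 1·0.16] / 0.56
 = -0.02 / 0.56
 = -1/28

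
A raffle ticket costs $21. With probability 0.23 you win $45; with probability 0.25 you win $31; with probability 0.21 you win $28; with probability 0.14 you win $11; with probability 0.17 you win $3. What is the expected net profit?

E[payout] = 45·0.23 + 31·0.25 + 28·0.21 + 11·0.14 + 3·0.17
 = 10.35 + 7.75 + 5.88 + 1.54 + 0.51
 = 26.03
Net = 26.03 - 21 = 5.03

5.03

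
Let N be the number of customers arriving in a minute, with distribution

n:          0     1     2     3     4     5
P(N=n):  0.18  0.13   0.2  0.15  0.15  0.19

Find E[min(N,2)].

E[min(N,2)] = Σ min(n,2)·P(N=n)
 = 0·0.18 + 1·0.13 + 2·0.2 + 2·0.15 + 2·0.15 + 2·0.19
 = 0 + 0.13 + 0.4 + 0.3 + 0.3 + 0.38
 = 1.51

1.51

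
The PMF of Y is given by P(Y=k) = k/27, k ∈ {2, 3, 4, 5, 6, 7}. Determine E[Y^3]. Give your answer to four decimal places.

173.1481

E[Y^3] = Σ y^3·P(Y=y)
 = 8·2/27 + 27·1/9 + 64·4/27 + 125·5/27 + 216·2/9 + 343·7/27
 = 16/27 + 3 + 256/27 + 625/27 + 48 + 2401/27
 = 4675/27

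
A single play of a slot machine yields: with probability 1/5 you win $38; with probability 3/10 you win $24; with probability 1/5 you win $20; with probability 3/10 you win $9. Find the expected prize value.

21.5

E[payout] = 38·1/5 + 24·3/10 + 20·1/5 + 9·3/10
 = 38/5 + 36/5 + 4 + 27/10
 = 43/2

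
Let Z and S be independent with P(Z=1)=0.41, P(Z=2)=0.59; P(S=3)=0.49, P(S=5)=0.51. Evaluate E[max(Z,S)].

4.02

E[max(Z,S)] = Σ_z Σ_s max(z,s) · P(Z=z)P(S=s)
 = 3·0.2009 + 5·0.2091 + 3·0.2891 + 5·0.3009
 = 0.6027 + 1.0455 + 0.8673 + 1.5045
 = 4.02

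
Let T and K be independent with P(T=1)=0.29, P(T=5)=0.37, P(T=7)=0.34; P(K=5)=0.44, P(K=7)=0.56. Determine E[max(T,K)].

6.4192

E[max(T,K)] = Σ_t Σ_k max(t,k) · P(T=t)P(K=k)
 = 5·0.1276 + 7·0.1624 + 5·0.1628 + 7·0.2072 + 7·0.1496 + 7·0.1904
 = 0.638 + 1.1368 + 0.814 + 1.4504 + 1.0472 + 1.3328
 = 6.4192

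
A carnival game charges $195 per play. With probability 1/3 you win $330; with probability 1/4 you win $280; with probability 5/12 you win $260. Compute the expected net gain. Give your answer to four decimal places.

E[payout] = 330·1/3 + 280·1/4 + 260·5/12
 = 110 + 70 + 325/3
 = 865/3
Net = 865/3 - 195 = 280/3

93.3333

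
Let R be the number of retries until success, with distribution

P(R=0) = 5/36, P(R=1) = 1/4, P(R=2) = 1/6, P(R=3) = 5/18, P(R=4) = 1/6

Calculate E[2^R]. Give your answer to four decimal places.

E[2^R] = Σ 2^r·P(R=r)
 = 1·5/36 + 2·1/4 + 4·1/6 + 8·5/18 + 16·1/6
 = 5/36 + 1/2 + 2/3 + 20/9 + 8/3
 = 223/36

6.1944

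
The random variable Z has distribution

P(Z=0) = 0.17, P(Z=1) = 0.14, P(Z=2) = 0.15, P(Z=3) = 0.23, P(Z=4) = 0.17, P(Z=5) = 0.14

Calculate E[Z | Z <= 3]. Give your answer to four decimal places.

P(Z <= 3) = 0.17 + 0.14 + 0.15 + 0.23 = 0.69.
E[Z | Z <= 3] = [0·0.17 + 1·0.14 + 2·0.15 + 3·0.23] / 0.69
 = 1.13 / 0.69
 = 113/69

1.6377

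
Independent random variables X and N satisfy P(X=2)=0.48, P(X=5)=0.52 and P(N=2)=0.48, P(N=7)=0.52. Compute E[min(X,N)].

2.8112

E[min(X,N)] = Σ_x Σ_n min(x,n) · P(X=x)P(N=n)
 = 2·0.2304 + 2·0.2496 + 2·0.2496 + 5·0.2704
 = 0.4608 + 0.4992 + 0.4992 + 1.352
 = 2.8112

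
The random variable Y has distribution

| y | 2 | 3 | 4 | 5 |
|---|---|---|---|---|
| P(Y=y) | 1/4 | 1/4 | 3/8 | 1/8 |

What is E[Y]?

E[Y] = Σ y·P(Y=y)
 = 2·1/4 + 3·1/4 + 4·3/8 + 5·1/8
 = 1/2 + 3/4 + 3/2 + 5/8
 = 27/8

3.375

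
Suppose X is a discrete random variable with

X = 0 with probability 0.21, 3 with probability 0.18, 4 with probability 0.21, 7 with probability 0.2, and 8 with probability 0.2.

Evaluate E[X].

4.38

E[X] = Σ x·P(X=x)
 = 0·0.21 + 3·0.18 + 4·0.21 + 7·0.2 + 8·0.2
 = 0 + 0.54 + 0.84 + 1.4 + 1.6
 = 4.38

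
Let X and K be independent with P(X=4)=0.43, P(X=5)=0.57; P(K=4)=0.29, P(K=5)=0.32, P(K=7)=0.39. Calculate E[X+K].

E[X+K] = Σ_x Σ_k (x+k) · P(X=x)P(K=k)
 = 8·0.1247 + 9·0.1376 + 11·0.1677 + 9·0.1653 + 10·0.1824 + 12·0.2223
 = 0.9976 + 1.2384 + 1.8447 + 1.4877 + 1.824 + 2.6676
 = 10.06

10.06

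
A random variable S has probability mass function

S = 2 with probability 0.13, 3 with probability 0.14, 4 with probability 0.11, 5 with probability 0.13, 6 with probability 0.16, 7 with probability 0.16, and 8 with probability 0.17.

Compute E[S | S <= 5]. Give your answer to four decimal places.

P(S <= 5) = 0.13 + 0.14 + 0.11 + 0.13 = 0.51.
E[S | S <= 5] = [2·0.13 + 3·0.14 + 4·0.11 + 5·0.13] / 0.51
 = 1.77 / 0.51
 = 59/17

3.4706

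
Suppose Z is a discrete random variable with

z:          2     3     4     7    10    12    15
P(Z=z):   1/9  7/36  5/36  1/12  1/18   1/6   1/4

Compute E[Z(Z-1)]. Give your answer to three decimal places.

86.056

E[Z(Z-1)] = Σ z(z-1)·P(Z=z)
 = 2·1/9 + 6·7/36 + 12·5/36 + 42·1/12 + 90·1/18 + 132·1/6 + 210·1/4
 = 2/9 + 7/6 + 5/3 + 7/2 + 5 + 22 + 105/2
 = 1549/18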